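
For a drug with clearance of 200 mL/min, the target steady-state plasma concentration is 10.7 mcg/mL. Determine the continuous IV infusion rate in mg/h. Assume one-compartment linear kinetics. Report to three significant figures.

128 mg/h

Convert clearance: 200 mL/min × 60 min/h ÷ 1000 mL/L = 12.00 L/h
At steady state, infusion rate equals elimination rate: rate in = CL × Css.
R₀ = 12.00 × 10.7 = 128.4 mg/h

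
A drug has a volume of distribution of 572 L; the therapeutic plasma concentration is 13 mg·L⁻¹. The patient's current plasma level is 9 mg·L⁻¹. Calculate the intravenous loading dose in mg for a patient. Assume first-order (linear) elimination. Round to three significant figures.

The loading dose fills Vd to the target concentration.
Concentration deficit ΔC = 13 − 9 = 4.000 mg/L
LD = Vd × ΔC = 572.0 × 4.000 = 2288 mg

2290 mg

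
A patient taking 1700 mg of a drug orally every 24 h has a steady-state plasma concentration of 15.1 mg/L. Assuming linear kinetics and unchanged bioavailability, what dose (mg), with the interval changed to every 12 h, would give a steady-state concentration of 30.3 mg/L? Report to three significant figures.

For first-order elimination, Css ∝ F·D/(CL·τ); F and CL are unchanged, so Css ∝ D/τ.
D₂ = D₁ × (Css,target / Css,current) × (τ₂/τ₁) = 1700 × (30.3/15.1) × (12/24) = 1706 mg

1710 mg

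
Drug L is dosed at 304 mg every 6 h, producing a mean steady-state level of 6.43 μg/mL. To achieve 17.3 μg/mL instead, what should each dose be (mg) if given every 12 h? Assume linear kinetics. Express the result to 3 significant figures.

For first-order elimination, Css ∝ F·D/(CL·τ); F and CL are unchanged, so Css ∝ D/τ.
D₂ = D₁ × (Css,target / Css,current) × (τ₂/τ₁) = 304 × (17.3/6.43) × (12/6) = 1636 mg

1640 mg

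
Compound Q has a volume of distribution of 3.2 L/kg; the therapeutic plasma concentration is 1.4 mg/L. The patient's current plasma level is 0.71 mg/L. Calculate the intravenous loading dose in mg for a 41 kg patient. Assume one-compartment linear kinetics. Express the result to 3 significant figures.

90.5 mg

Vd = 3.2 L/kg × 41 kg = 131.2 L
Concentration deficit ΔC = 1.4 − 0.71 = 0.6900 mg/L
LD = Vd × ΔC = 131.2 × 0.6900 = 90.53 mg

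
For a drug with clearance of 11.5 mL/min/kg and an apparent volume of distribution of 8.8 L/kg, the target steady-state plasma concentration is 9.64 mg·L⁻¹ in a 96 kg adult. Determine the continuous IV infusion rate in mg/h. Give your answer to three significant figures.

639 mg/h

CL = 11.5 mL/min/kg × 96 kg = 1104 mL/min = 1104 × 60/1000 = 66.24 L/h
Rate = CL × Css = 66.24 × 9.64 = 638.6 mg/h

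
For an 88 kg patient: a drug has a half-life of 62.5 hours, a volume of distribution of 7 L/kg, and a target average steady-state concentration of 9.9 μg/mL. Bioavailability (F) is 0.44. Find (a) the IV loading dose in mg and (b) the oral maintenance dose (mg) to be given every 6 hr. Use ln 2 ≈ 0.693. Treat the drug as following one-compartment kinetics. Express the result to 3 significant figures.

(a) 6100 mg; (b) 922 mg

Vd(total) = 88 kg × 7 L/kg = 616.0 L
LD = Vd × C = 616.0 × 9.9 = 6098 mg
CL = 0.693 × Vd / t½ = 0.693 × 616.0 / 62.5 = 6.830 L/h
D = CL × Css × τ / F = 6.830 × 9.9 × 6 / 0.44 = 922.1 mg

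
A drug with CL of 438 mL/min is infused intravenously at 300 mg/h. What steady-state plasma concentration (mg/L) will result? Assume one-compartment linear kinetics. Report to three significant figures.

CL = 438 mL/min × 60/1000 = 26.28 L/h
Css = rate / CL = 300 / 26.28 = 11.42 mg/L

11.4 mg/L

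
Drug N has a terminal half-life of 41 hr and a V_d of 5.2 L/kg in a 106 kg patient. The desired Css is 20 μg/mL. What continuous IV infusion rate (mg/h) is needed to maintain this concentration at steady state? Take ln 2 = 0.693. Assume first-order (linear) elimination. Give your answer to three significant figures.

Vd(total) = 106 kg × 5.2 L/kg = 551.2 L
CL = 0.693 × Vd / t½ = 0.693 × 551.2 / 41 = 9.317 L/h
Infusion rate = CL × Css = 9.317 × 20 = 186.3 mg/h

186 mg/h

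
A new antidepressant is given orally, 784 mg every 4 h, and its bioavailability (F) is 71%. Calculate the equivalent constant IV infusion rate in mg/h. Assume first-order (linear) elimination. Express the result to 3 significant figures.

Equivalent systemic input: infusion rate = F·D/τ.
Rate = 0.71 × 784 / 4 = 139.2 mg/h

139 mg/h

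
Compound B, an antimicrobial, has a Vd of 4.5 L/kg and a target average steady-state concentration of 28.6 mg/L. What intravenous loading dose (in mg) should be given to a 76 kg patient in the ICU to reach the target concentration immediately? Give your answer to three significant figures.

Total Vd = 4.5 × 76 = 342.0 L
LD = Vd × C = 342.0 × 28.60 = 9781 mg

9780 mg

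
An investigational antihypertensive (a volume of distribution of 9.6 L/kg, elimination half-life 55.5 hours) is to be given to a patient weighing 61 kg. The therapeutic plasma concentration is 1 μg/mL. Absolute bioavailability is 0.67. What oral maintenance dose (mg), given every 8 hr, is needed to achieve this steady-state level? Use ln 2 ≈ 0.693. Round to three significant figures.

87.3 mg

Vd(total) = 61 kg × 9.6 L/kg = 585.6 L
k = 0.693/55.5 = 0.01249 h⁻¹, so CL = k·Vd = 0.01249 × 585.6 = 7.314 L/h
D = CL × Css × τ / F = 7.314 × 1 × 8 / 0.67 = 87.33 mg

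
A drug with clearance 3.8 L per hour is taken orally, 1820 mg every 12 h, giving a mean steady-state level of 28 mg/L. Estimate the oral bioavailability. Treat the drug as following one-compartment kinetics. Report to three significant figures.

0.702

F·D/τ = CL·Css at steady state → F = CL·Css·τ / D.
F = 3.8 × 28 × 12 / 1820 = 0.702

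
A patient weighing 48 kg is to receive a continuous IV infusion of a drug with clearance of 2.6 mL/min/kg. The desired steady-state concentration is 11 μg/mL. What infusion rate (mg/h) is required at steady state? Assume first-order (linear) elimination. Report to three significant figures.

82.4 mg/h

CL = 2.6 mL/min/kg × 48 kg = 124.8 mL/min = 124.8 × 60/1000 = 7.488 L/h
Infusion rate = CL · Css = 7.488 L/h × 11 mg/L = 82.37 mg/h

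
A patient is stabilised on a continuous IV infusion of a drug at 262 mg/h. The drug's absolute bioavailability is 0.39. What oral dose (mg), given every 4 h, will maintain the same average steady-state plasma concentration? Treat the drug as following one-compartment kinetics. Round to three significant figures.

2690 mg

To maintain the same Css, the systemic dosing rate must be unchanged: F·D/τ = infusion rate.
D = rate × τ / F = 262 × 4 / 0.39 = 2687 mg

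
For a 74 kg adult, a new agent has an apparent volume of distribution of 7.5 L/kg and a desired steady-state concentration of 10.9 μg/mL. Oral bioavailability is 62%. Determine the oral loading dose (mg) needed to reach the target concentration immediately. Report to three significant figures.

9760 mg

Vd(total) = 74 kg × 7.5 L/kg = 555.0 L
The loading dose fills Vd to the target concentration.
LD = Vd × C / F = 555.0 × 10.90 / 0.62 = 9757 mg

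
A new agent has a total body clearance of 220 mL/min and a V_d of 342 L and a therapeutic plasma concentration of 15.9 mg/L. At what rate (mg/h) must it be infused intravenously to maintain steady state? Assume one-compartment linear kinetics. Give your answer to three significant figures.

CL = 220 mL/min × 60/1000 = 13.20 L/h
At steady state, infusion rate equals elimination rate: rate in = CL × Css.
R₀ = 13.20 × 15.9 = 209.9 mg/h

210 mg/h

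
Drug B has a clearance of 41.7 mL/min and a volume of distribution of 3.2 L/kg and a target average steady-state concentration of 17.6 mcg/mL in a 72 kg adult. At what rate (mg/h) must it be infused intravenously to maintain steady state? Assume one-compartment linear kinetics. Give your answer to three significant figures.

CL = 41.7 mL/min = 41.7 × 0.06 = 2.502 L/h
Infusion rate = CL · Css = 2.502 L/h × 17.6 mg/L = 44.04 mg/h

44.0 mg/h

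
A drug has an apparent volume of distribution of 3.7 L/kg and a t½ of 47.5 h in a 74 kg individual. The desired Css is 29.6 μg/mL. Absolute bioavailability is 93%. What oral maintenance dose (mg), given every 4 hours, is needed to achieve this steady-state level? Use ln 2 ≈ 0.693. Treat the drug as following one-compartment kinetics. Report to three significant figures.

Total Vd = 3.7 × 74 = 273.8 L
CL = 0.693 × Vd / t½ = 0.693 × 273.8 / 47.5 = 3.995 L/h
D = CL × Css × τ / F = 3.995 × 29.6 × 4 / 0.93 = 508.6 mg

509 mg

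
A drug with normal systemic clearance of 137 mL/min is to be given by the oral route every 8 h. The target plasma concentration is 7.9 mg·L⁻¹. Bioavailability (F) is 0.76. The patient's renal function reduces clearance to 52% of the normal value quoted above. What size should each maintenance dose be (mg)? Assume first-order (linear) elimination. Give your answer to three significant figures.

Convert clearance: 137 mL/min × 60 min/h ÷ 1000 mL/L = 8.220 L/h
Patient clearance = 0.52 × 8.220 = 4.274 L/h
D = CL × Css × τ / F = 4.274 × 7.9 × 8 / 0.76 = 355.4 mg

355 mg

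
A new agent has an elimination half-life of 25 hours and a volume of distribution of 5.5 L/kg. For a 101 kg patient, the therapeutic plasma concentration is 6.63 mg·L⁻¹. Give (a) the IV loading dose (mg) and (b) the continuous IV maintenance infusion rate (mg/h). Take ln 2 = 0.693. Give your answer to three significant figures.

(a) 3680 mg; (b) 102 mg/h

Total Vd = 5.5 × 101 = 555.5 L
LD = Vd × C = 555.5 × 6.63 = 3683 mg
CL = 0.693 × Vd / t½ = 0.693 × 555.5 / 25 = 15.40 L/h
Infusion rate = CL × Css = 15.40 × 6.63 = 102.1 mg/h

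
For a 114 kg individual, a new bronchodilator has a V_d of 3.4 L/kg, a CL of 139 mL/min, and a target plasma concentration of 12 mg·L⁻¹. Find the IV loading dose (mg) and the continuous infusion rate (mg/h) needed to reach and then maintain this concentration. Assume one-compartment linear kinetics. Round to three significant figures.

Total Vd = 3.4 × 114 = 387.6 L
Loading dose = Vd × C = 387.6 × 12 = 4651 mg
CL = 139 mL/min = 139 × 0.06 = 8.340 L/h
Maintenance infusion rate = CL × Css = 8.340 × 12 = 100.1 mg/h

(a) 4650 mg; (b) 100 mg/h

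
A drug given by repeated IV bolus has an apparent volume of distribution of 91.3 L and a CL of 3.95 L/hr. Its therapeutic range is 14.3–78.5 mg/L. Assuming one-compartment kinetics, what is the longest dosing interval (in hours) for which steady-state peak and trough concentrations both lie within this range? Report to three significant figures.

k = CL / Vd = 3.950 / 91.30 = 0.04326 h⁻¹
Between IV bolus doses, concentration decays as C = C₀·e^(−kτ), so C_peak/C_trough = e^(kτ).
τ_max = ln(C_peak/C_trough) / k = ln(78.5/14.3) / 0.04326 = 1.703 / 0.04326 = 39.37 h

39.4 h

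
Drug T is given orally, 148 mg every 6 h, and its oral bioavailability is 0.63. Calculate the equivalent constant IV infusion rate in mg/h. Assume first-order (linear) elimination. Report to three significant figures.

15.5 mg/h

Equivalent systemic input: infusion rate = F·D/τ.
Rate = 0.63 × 148 / 6 = 15.54 mg/h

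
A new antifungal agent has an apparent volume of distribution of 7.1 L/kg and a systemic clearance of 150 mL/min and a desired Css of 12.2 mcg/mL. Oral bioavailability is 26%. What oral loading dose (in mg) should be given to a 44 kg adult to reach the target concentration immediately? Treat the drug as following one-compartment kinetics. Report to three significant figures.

14700 mg

Total Vd = 7.1 × 44 = 312.4 L
LD = Vd × C / F = 312.4 × 12.20 / 0.26 = 14660 mg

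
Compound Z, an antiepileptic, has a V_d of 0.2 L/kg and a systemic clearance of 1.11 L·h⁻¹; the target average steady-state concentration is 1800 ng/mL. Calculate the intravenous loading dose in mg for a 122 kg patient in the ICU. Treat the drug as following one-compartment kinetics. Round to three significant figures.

43.9 mg

Total Vd = 0.2 × 122 = 24.40 L
C = 1800 ng/mL = 1.800 mg/L
LD = Vd × C = 24.40 × 1.800 = 43.92 mg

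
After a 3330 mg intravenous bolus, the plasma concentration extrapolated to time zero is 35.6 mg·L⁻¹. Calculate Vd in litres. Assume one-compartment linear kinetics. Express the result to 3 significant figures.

Immediately after an IV bolus, C₀ = Dose / Vd, so Vd = Dose / C₀.
Vd = 3330 / 35.6 = 93.54 L

93.5 L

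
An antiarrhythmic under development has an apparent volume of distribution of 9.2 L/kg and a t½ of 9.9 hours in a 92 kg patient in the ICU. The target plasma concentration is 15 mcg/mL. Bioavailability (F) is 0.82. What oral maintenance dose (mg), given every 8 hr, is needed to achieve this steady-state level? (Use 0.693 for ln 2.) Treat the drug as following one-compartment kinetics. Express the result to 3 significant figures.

8670 mg

Vd = 9.2 L/kg × 92 kg = 846.4 L
CL = 0.693 × Vd / t½ = 0.693 × 846.4 / 9.9 = 59.25 L/h
D = CL × Css × τ / F = 59.25 × 15 × 8 / 0.82 = 8671 mg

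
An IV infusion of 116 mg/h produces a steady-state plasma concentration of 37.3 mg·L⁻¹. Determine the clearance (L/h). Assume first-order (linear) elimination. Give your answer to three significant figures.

3.11 L/h

At steady state, infusion rate = CL × Css, so CL = rate / Css.
CL = 116 / 37.3 = 3.110 L/h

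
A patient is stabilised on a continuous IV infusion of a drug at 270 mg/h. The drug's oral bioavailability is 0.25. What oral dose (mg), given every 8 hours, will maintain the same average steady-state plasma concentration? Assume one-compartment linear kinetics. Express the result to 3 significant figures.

To maintain the same Css, the systemic dosing rate must be unchanged: F·D/τ = infusion rate.
D = rate × τ / F = 270 × 8 / 0.25 = 8640 mg

8640 mg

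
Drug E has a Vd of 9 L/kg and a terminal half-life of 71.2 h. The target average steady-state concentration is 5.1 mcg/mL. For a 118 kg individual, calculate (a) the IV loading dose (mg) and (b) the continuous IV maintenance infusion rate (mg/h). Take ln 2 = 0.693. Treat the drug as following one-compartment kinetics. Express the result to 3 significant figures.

(a) 5420 mg; (b) 52.7 mg/h

Total Vd = 9 × 118 = 1062 L
LD = Vd × C = 1062 × 5.1 = 5416 mg
CL = 0.693 × Vd / t½ = 0.693 × 1062 / 71.2 = 10.34 L/h
Infusion rate = CL × Css = 10.34 × 5.1 = 52.73 mg/h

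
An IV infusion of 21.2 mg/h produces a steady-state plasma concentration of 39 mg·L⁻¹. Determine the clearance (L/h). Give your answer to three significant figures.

0.544 L/h

At steady state, infusion rate = CL × Css, so CL = rate / Css.
CL = 21.2 / 39 = 0.5436 L/h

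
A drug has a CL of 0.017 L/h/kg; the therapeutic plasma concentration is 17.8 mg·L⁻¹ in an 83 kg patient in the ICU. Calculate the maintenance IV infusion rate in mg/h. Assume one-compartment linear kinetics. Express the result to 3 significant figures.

25.1 mg/h

CL = 0.017 L/h/kg × 83 kg = 1.411 L/h
Infusion rate = CL · Css = 1.411 L/h × 17.8 mg/L = 25.12 mg/h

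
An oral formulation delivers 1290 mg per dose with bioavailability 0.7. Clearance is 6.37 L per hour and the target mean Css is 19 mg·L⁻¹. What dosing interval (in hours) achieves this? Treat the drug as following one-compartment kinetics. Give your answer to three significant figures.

7.46 h

F·D/τ = CL·Css → τ = F·D / (CL·Css).
τ = 0.7 × 1290 / (6.37 × 19) = 7.461 h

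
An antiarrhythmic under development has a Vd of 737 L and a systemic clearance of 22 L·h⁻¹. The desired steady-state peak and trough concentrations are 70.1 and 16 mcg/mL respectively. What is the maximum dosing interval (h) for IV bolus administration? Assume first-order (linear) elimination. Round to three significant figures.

49.5 h

k = CL / Vd = 22.00 / 737.0 = 0.02985 h⁻¹
Between IV bolus doses, concentration decays as C = C₀·e^(−kτ), so C_peak/C_trough = e^(kτ).
τ_max = ln(C_peak/C_trough) / k = ln(70.1/16) / 0.02985 = 1.477 / 0.02985 = 49.48 h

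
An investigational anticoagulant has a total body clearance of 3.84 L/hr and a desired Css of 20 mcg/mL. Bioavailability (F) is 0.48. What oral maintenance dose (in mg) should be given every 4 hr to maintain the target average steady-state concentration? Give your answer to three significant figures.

D = CL × Css × τ / F = 3.840 × 20 × 4 / 0.48 = 640.0 mg

640 mg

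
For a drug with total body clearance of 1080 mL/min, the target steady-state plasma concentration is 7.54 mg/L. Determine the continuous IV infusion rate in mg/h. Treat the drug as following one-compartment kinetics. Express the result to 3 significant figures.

489 mg/h

CL = 1080 mL/min × 60/1000 = 64.80 L/h
R₀ = 64.80 × 7.54 = 488.6 mg/h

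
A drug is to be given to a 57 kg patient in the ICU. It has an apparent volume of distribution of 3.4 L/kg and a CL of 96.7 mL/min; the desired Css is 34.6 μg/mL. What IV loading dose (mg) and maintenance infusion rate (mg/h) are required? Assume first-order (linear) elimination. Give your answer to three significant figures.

Total Vd = 3.4 × 57 = 193.8 L
Loading dose = Vd × C = 193.8 × 34.6 = 6705 mg
Convert clearance: 96.7 mL/min × 60 min/h ÷ 1000 mL/L = 5.802 L/h
Maintenance: replace elimination → rate = CL × Css = 5.802 × 34.6 = 200.7 mg/h

(a) 6710 mg; (b) 201 mg/h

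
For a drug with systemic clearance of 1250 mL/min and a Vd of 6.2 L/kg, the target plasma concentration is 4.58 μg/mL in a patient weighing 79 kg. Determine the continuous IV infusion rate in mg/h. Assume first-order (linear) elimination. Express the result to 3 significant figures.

Convert clearance: 1250 mL/min × 60 min/h ÷ 1000 mL/L = 75.00 L/h
Vd does not affect the maintenance rate; only clearance governs steady-state input.
Infusion rate = CL · Css = 75.00 L/h × 4.58 mg/L = 343.5 mg/h

344 mg/h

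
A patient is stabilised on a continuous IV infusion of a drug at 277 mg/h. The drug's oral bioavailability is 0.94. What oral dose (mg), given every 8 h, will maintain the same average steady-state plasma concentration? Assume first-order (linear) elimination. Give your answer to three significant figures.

To maintain the same Css, the systemic dosing rate must be unchanged: F·D/τ = infusion rate.
D = rate × τ / F = 277 × 8 / 0.94 = 2357 mg

2360 mg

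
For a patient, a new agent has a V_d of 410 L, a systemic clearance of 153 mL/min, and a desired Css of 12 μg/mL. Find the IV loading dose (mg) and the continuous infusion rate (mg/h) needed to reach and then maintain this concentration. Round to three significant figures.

(a) 4920 mg; (b) 110 mg/h

Loading dose = Vd × C = 410.0 × 12 = 4920 mg
Convert clearance: 153 mL/min × 60 min/h ÷ 1000 mL/L = 9.180 L/h
Maintenance: replace elimination → rate = CL × Css = 9.180 × 12 = 110.2 mg/h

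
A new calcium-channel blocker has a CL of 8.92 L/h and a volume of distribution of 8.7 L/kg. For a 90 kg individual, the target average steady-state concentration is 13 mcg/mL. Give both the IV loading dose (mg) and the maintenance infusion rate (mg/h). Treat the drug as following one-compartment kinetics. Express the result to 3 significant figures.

Vd = 8.7 L/kg × 90 kg = 783.0 L
Loading dose = Vd × C = 783.0 × 13 = 10180 mg
Infusion rate = 8.920 L/h × 13 mg/L = 116.0 mg/h

(a) 10200 mg; (b) 116 mg/h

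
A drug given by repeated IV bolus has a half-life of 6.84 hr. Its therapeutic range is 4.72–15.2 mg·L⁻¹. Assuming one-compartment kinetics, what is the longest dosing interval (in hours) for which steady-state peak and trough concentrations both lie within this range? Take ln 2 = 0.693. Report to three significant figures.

k = 0.693 / t½ = 0.693 / 6.84 = 0.1013 h⁻¹
Between IV bolus doses, concentration decays as C = C₀·e^(−kτ), so C_peak/C_trough = e^(kτ).
τ_max = ln(C_peak/C_trough) / k = ln(15.2/4.72) / 0.1013 = 1.169 / 0.1013 = 11.54 h

11.5 h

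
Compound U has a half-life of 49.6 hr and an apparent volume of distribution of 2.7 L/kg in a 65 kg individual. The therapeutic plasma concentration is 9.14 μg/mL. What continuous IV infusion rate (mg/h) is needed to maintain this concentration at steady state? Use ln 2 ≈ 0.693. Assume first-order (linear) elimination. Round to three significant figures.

22.4 mg/h

Vd = 2.7 L/kg × 65 kg = 175.5 L
CL = 0.693 × Vd / t½ = 0.693 × 175.5 / 49.6 = 2.452 L/h
Infusion rate = CL × Css = 2.452 × 9.14 = 22.41 mg/h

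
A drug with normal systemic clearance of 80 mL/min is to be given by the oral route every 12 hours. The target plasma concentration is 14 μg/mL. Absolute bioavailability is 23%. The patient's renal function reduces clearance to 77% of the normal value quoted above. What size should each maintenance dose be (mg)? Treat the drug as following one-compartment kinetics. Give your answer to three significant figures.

2700 mg

CL = 80 mL/min × 60/1000 = 4.800 L/h
Patient clearance = 0.77 × 4.800 = 3.696 L/h
D = CL × Css × τ / F = 3.696 × 14 × 12 / 0.23 = 2700 mg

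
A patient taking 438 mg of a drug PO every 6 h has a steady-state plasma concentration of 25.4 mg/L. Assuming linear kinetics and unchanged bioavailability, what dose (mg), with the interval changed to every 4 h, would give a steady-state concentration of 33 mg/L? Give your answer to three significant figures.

With linear kinetics, Css is proportional to dose rate (D/τ) at fixed clearance.
D₂ = D₁ × (Css,target / Css,current) × (τ₂/τ₁) = 438 × (33/25.4) × (4/6) = 379.4 mg

379 mg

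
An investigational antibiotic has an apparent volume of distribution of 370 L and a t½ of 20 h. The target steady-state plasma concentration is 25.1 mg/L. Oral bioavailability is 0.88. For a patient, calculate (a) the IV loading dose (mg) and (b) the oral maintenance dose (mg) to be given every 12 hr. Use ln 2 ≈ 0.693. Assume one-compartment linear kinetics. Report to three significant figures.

LD = Vd × C = 370.0 × 25.1 = 9287 mg
CL = 0.693 × Vd / t½ = 0.693 × 370.0 / 20 = 12.82 L/h
D = CL × Css × τ / F = 12.82 × 25.1 × 12 / 0.88 = 4388 mg

(a) 9290 mg; (b) 4390 mg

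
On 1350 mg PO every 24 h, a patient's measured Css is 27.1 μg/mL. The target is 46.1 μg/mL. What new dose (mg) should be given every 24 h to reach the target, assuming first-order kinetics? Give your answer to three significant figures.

2300 mg

For first-order elimination, Css ∝ F·D/(CL·τ); F and CL are unchanged, so Css ∝ D/τ.
D₂ = D₁ × (Css,target / Css,current) = 1350 × 46.1/27.1 = 2296 mg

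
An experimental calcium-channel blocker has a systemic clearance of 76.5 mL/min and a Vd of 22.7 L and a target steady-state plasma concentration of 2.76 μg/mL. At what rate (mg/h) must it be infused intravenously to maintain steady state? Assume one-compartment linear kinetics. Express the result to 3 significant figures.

Convert clearance: 76.5 mL/min × 60 min/h ÷ 1000 mL/L = 4.590 L/h
Rate = CL × Css = 4.590 × 2.76 = 12.67 mg/h

12.7 mg/h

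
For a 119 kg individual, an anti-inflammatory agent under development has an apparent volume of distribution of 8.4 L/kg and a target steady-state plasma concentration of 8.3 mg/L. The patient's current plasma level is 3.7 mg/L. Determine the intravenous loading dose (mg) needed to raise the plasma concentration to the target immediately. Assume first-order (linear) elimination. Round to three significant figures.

4600 mg

Total Vd = 8.4 × 119 = 999.6 L
The loading dose fills Vd to the target concentration.
Concentration deficit ΔC = 8.3 − 3.7 = 4.600 mg/L
LD = Vd × ΔC = 999.6 × 4.600 = 4598 mg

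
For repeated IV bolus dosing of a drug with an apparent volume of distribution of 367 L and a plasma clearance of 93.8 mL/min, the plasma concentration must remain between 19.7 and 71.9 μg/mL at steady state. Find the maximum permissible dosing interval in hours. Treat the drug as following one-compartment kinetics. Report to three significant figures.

84.4 h

Convert clearance: 93.8 mL/min × 60 min/h ÷ 1000 mL/L = 5.628 L/h
k = CL / Vd = 5.628 / 367.0 = 0.01534 h⁻¹
Between IV bolus doses, concentration decays as C = C₀·e^(−kτ), so C_peak/C_trough = e^(kτ).
τ_max = ln(C_peak/C_trough) / k = ln(71.9/19.7) / 0.01534 = 1.295 / 0.01534 = 84.42 h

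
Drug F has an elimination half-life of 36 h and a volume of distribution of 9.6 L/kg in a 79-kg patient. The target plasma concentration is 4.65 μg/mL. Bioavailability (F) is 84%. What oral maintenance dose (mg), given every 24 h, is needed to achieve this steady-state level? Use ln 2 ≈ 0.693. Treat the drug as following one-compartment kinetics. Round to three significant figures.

1940 mg

Total Vd = 9.6 × 79 = 758.4 L
k = 0.693/36 = 0.01925 h⁻¹, so CL = k·Vd = 0.01925 × 758.4 = 14.60 L/h
D = CL × Css × τ / F = 14.60 × 4.65 × 24 / 0.84 = 1940 mg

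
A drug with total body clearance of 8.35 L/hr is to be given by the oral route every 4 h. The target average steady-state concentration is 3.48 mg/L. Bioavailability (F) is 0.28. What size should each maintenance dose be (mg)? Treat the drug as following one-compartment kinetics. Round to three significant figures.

415 mg

At steady state, dose per interval replaces the amount cleared in that interval: F·D/τ = CL·Css.
D = CL × Css × τ / F = 8.350 × 3.48 × 4 / 0.28 = 415.1 mg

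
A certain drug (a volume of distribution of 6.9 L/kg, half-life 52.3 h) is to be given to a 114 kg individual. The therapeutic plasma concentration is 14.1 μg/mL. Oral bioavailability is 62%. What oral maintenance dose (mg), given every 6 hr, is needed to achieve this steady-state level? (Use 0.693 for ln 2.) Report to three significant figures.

Vd = 6.9 L/kg × 114 kg = 786.6 L
k = 0.693/52.3 = 0.01325 h⁻¹, so CL = k·Vd = 0.01325 × 786.6 = 10.42 L/h
D = CL × Css × τ / F = 10.42 × 14.1 × 6 / 0.62 = 1422 mg

1420 mg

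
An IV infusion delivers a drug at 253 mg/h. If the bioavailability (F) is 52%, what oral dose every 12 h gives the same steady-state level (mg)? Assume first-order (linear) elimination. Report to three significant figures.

5840 mg

To maintain the same Css, the systemic dosing rate must be unchanged: F·D/τ = infusion rate.
D = rate × τ / F = 253 × 12 / 0.52 = 5838 mg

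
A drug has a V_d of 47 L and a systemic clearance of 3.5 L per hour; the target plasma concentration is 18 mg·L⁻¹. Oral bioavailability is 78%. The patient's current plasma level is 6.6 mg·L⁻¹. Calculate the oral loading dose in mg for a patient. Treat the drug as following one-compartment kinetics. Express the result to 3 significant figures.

LD is governed by Vd — clearance does not enter the loading-dose calculation.
Concentration deficit ΔC = 18 − 6.6 = 11.40 mg/L
LD = Vd × ΔC / F = 47.00 × 11.40 / 0.78 = 686.9 mg

687 mg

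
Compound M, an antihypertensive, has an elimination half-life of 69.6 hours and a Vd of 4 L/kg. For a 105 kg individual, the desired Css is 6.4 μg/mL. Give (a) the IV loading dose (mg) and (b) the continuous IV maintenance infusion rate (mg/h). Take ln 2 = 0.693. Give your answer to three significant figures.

Vd = 4 L/kg × 105 kg = 420.0 L
LD = Vd × C = 420.0 × 6.4 = 2688 mg
CL = 0.693 × Vd / t½ = 0.693 × 420.0 / 69.6 = 4.182 L/h
Infusion rate = CL × Css = 4.182 × 6.4 = 26.76 mg/h

(a) 2690 mg; (b) 26.8 mg/h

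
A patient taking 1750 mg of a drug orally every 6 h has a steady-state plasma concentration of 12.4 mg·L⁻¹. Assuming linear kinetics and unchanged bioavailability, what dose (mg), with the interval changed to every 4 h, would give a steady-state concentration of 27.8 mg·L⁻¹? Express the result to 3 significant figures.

With linear kinetics, Css is proportional to dose rate (D/τ) at fixed clearance.
D₂ = D₁ × (Css,target / Css,current) × (τ₂/τ₁) = 1750 × (27.8/12.4) × (4/6) = 2616 mg

2620 mg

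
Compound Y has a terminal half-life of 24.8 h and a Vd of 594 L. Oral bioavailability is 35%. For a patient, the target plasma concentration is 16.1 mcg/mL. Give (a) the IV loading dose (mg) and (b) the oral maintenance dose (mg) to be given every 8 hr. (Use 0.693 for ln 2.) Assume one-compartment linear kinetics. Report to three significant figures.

(a) 9560 mg; (b) 6110 mg

LD = Vd × C = 594.0 × 16.1 = 9563 mg
CL = 0.693 × Vd / t½ = 0.693 × 594.0 / 24.8 = 16.60 L/h
D = CL × Css × τ / F = 16.60 × 16.1 × 8 / 0.35 = 6109 mg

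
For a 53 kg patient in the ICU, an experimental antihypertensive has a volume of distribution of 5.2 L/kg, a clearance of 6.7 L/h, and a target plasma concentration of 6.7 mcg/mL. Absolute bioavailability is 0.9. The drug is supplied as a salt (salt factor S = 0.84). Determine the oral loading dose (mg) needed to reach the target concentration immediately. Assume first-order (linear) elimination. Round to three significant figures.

2440 mg

Total Vd = 5.2 × 53 = 275.6 L
LD is governed by Vd — clearance does not enter the loading-dose calculation.
LD = Vd × C / F / S = 275.6 × 6.700 / 0.9 / 0.84 = 2442 mg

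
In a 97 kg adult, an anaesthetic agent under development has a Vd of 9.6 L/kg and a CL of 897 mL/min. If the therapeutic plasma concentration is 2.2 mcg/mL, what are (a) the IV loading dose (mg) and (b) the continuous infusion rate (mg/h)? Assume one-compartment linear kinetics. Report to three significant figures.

Total Vd = 9.6 × 97 = 931.2 L
LD = Vd · C_target = 931.2 × 2.2 = 2049 mg
CL = 897 mL/min × 60/1000 = 53.82 L/h
Infusion rate = 53.82 L/h × 2.2 mg/L = 118.4 mg/h

(a) 2050 mg; (b) 118 mg/h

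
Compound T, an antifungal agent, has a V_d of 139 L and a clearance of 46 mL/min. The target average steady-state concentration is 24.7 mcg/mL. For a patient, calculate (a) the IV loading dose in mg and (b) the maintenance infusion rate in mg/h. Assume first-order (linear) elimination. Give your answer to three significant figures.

Loading: fill Vd to C_target → 139.0 L × 24.7 mg/L = 3433 mg
Convert clearance: 46 mL/min × 60 min/h ÷ 1000 mL/L = 2.760 L/h
Maintenance: replace elimination → rate = CL × Css = 2.760 × 24.7 = 68.17 mg/h

(a) 3430 mg; (b) 68.2 mg/h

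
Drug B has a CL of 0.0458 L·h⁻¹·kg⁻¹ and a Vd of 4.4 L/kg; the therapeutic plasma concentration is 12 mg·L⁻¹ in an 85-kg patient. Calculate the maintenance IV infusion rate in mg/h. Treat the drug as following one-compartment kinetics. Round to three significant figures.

CL = 0.0458 L·h⁻¹·kg⁻¹ × 85 kg = 3.893 L/h
Vd does not affect the maintenance rate; only clearance governs steady-state input.
Rate = CL × Css = 3.893 × 12 = 46.72 mg/h

46.7 mg/h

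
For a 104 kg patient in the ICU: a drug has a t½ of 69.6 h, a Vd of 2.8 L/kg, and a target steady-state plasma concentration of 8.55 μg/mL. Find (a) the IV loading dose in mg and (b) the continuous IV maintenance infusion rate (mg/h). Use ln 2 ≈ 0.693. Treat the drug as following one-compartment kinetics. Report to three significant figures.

(a) 2490 mg; (b) 24.8 mg/h

Vd = 2.8 L/kg × 104 kg = 291.2 L
LD = Vd × C = 291.2 × 8.55 = 2490 mg
CL = 0.693 × Vd / t½ = 0.693 × 291.2 / 69.6 = 2.899 L/h
Infusion rate = CL × Css = 2.899 × 8.55 = 24.79 mg/h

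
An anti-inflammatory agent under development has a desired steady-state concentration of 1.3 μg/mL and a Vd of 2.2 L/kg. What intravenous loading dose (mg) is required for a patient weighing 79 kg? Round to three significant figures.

Total Vd = 2.2 × 79 = 173.8 L
LD = Vd × C = 173.8 × 1.300 = 225.9 mg

226 mg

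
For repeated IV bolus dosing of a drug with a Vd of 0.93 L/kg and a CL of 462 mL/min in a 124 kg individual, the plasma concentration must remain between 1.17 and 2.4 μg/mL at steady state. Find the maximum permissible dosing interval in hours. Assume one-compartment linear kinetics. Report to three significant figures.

2.99 h

Total Vd = 0.93 × 124 = 115.3 L
CL = 462 mL/min × 60/1000 = 27.72 L/h
k = CL / Vd = 27.72 / 115.3 = 0.2404 h⁻¹
Between IV bolus doses, concentration decays as C = C₀·e^(−kτ), so C_peak/C_trough = e^(kτ).
τ_max = ln(C_peak/C_trough) / k = ln(2.4/1.17) / 0.2404 = 0.7185 / 0.2404 = 2.989 h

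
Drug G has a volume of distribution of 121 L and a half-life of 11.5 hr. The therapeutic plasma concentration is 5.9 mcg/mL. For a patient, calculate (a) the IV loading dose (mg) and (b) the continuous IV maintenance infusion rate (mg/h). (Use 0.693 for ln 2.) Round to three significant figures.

(a) 714 mg; (b) 43.0 mg/h

LD = Vd × C = 121.0 × 5.9 = 713.9 mg
CL = 0.693 × Vd / t½ = 0.693 × 121.0 / 11.5 = 7.292 L/h
Infusion rate = CL × Css = 7.292 × 5.9 = 43.02 mg/h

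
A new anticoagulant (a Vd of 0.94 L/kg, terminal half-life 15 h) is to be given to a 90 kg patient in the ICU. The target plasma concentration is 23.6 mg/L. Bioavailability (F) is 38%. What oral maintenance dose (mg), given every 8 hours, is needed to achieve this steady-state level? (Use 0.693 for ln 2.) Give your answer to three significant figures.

1940 mg

Total Vd = 0.94 × 90 = 84.60 L
CL = ln 2 · Vd / t½ = 0.693 × 84.60 / 15 = 3.909 L/h
D = CL × Css × τ / F = 3.909 × 23.6 × 8 / 0.38 = 1942 mg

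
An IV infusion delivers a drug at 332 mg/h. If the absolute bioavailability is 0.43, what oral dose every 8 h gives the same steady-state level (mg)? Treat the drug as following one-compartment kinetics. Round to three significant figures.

To maintain the same Css, the systemic dosing rate must be unchanged: F·D/τ = infusion rate.
D = rate × τ / F = 332 × 8 / 0.43 = 6177 mg

6180 mg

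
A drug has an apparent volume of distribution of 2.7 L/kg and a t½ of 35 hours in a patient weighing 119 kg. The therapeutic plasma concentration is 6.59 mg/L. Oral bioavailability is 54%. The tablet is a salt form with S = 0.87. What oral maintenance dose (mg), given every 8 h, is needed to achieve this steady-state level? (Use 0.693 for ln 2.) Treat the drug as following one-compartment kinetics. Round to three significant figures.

714 mg

Total Vd = 2.7 × 119 = 321.3 L
CL = 0.693 × Vd / t½ = 0.693 × 321.3 / 35 = 6.362 L/h
D = CL × Css × τ / F / S = 6.362 × 6.59 × 8 / 0.54 / 0.87 = 713.9 mg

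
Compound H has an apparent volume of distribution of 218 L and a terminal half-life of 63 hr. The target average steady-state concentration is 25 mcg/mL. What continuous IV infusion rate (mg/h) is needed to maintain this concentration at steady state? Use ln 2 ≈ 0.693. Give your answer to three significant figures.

60.0 mg/h

CL = ln 2 · Vd / t½ = 0.693 × 218.0 / 63 = 2.398 L/h
Infusion rate = CL × Css = 2.398 × 25 = 59.95 mg/h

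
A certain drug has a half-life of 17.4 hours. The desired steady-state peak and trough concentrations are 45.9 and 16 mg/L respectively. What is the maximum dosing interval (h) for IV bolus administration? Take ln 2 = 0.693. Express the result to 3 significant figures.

k = 0.693 / t½ = 0.693 / 17.4 = 0.03983 h⁻¹
Between IV bolus doses, concentration decays as C = C₀·e^(−kτ), so C_peak/C_trough = e^(kτ).
τ_max = ln(C_peak/C_trough) / k = ln(45.9/16) / 0.03983 = 1.054 / 0.03983 = 26.46 h

26.5 h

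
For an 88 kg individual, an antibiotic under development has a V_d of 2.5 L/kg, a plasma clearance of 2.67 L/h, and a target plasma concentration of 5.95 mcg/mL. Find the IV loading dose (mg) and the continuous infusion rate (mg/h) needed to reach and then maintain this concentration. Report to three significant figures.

(a) 1310 mg; (b) 15.9 mg/h

Total Vd = 2.5 × 88 = 220.0 L
Loading dose = Vd × C = 220.0 × 5.95 = 1309 mg
Maintenance: replace elimination → rate = CL × Css = 2.670 × 5.95 = 15.89 mg/h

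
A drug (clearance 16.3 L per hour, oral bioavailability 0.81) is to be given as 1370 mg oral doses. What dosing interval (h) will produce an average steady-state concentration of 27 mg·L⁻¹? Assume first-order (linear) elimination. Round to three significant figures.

2.52 h

F·D/τ = CL·Css → τ = F·D / (CL·Css).
τ = 0.81 × 1370 / (16.3 × 27) = 2.521 h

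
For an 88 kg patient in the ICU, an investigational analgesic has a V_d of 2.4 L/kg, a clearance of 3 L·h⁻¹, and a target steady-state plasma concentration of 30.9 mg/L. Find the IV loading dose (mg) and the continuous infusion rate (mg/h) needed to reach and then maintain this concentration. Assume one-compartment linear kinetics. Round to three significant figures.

(a) 6530 mg; (b) 92.7 mg/h

Vd = 2.4 L/kg × 88 kg = 211.2 L
Loading dose = Vd × C = 211.2 × 30.9 = 6526 mg
Maintenance: replace elimination → rate = CL × Css = 3.000 × 30.9 = 92.70 mg/h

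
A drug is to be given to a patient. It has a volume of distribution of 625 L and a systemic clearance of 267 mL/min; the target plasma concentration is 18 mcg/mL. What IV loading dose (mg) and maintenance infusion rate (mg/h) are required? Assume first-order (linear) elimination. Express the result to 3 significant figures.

(a) 11300 mg; (b) 288 mg/h

Loading dose = Vd × C = 625.0 × 18 = 11250 mg
CL = 267 mL/min = 267 × 0.06 = 16.02 L/h
Infusion rate = 16.02 L/h × 18 mg/L = 288.4 mg/h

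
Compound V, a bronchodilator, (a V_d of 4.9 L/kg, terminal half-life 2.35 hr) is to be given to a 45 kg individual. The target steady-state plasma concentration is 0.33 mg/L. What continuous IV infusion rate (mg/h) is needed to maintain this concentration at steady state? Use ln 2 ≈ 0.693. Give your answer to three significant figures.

Vd(total) = 45 kg × 4.9 L/kg = 220.5 L
CL = ln 2 · Vd / t½ = 0.693 × 220.5 / 2.35 = 65.02 L/h
Infusion rate = CL × Css = 65.02 × 0.33 = 21.46 mg/h

21.5 mg/h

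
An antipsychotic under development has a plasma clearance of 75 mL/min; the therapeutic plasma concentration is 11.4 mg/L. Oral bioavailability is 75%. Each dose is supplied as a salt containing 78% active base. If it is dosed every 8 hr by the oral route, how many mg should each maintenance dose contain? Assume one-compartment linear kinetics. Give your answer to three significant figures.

702 mg

CL = 75 mL/min × 60/1000 = 4.500 L/h
D = CL × Css × τ / F / S = 4.500 × 11.4 × 8 / 0.75 / 0.78 = 701.5 mg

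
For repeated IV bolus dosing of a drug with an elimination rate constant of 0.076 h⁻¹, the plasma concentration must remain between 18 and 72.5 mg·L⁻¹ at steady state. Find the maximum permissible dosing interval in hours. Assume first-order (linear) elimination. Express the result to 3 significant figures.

18.3 h

Between IV bolus doses, concentration decays as C = C₀·e^(−kτ), so C_peak/C_trough = e^(kτ).
τ_max = ln(C_peak/C_trough) / k = ln(72.5/18) / 0.07600 = 1.393 / 0.07600 = 18.33 h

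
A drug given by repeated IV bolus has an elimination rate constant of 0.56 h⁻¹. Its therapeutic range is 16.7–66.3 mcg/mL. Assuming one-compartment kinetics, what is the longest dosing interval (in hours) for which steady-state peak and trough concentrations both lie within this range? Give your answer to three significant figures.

Between IV bolus doses, concentration decays as C = C₀·e^(−kτ), so C_peak/C_trough = e^(kτ).
τ_max = ln(C_peak/C_trough) / k = ln(66.3/16.7) / 0.5600 = 1.379 / 0.5600 = 2.463 h

2.46 h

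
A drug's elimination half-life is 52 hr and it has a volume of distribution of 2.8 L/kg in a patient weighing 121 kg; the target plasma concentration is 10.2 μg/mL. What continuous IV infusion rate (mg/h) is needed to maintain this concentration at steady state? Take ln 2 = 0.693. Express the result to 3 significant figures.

46.1 mg/h

Vd(total) = 121 kg × 2.8 L/kg = 338.8 L
k = 0.693/52 = 0.01333 h⁻¹, so CL = k·Vd = 0.01333 × 338.8 = 4.516 L/h
Infusion rate = CL × Css = 4.516 × 10.2 = 46.06 mg/h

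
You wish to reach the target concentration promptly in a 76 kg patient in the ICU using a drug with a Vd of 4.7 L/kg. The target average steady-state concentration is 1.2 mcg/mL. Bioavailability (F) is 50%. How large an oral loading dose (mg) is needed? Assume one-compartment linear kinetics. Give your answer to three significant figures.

857 mg

Total Vd = 4.7 × 76 = 357.2 L
The loading dose fills Vd to the target concentration.
LD = Vd × C / F = 357.2 × 1.200 / 0.5 = 857.3 mg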